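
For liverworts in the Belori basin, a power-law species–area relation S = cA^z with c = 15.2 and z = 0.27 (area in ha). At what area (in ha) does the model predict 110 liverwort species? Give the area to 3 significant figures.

1530 ha

110 = 15.2 × A^0.27  ⇒  A^0.27 = 110/15.2 = 7.237
ln A = ln(7.237) / 0.27 = 1.9792 / 0.27 = 7.3303
A = e^7.3303 ≈ 1526 ha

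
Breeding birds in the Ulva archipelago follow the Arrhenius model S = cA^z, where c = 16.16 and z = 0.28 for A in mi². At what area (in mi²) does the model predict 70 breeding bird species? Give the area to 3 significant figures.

70 = 16.16 × A^0.28  ⇒  A^0.28 = 70/16.16 = 4.332
ln A = ln(4.332) / 0.28 = 1.4660 / 0.28 = 5.2356
A = e^5.2356 ≈ 187.8 mi²

188 mi²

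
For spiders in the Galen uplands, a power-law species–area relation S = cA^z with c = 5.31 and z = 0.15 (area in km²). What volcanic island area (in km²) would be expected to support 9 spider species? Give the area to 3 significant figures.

9 = 5.31 × A^0.15  ⇒  A^0.15 = 9/5.31 = 1.695
ln A = ln(1.695) / 0.15 = 0.5276 / 0.15 = 3.5176
A = e^3.5176 ≈ 33.7 km²

33.7 km²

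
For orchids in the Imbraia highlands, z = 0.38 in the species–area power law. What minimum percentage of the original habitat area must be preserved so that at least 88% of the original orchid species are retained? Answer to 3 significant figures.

Need (A_new/A_old)^0.38 = 0.88, so A_new/A_old = 0.88^(1/0.38) = 0.88^2.632
ln(A_new/A_old) = ln 0.88 / 0.38 = -0.1278 / 0.38 = -0.3364
A_new/A_old = e^-0.3364 ≈ 0.7143

71.4%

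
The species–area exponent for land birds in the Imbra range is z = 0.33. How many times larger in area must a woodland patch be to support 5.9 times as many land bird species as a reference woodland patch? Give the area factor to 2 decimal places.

(A₂/A₁)^0.33 = 5.9, so A₂/A₁ = 5.9^(1/0.33) = 5.9^3.03
ln(A₂/A₁) = ln 5.9 / 0.33 = 1.7750 / 0.33 = 5.3786
A₂/A₁ = e^5.3786 ≈ 216.7

216.73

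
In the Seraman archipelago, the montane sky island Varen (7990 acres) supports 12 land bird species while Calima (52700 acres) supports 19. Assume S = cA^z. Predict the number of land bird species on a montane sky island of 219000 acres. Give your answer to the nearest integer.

27

z = ln(19/12) / ln(52700/7990) = 0.4595 / 1.8864 = 0.2436
c = 12 / 7990^0.2436 = 12 / 8.926 = 1.344
S₃ = 1.344 × 219000^0.2436 = 1.344 × 20 ≈ 26.88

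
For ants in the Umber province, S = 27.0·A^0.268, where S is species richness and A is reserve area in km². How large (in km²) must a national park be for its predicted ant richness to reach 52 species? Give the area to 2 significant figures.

12 km²

52 = 27 × A^0.268  ⇒  A^0.268 = 52/27 = 1.926
ln A = ln(1.926) / 0.268 = 0.6554 / 0.268 = 2.4455
A = e^2.4455 ≈ 11.54 km²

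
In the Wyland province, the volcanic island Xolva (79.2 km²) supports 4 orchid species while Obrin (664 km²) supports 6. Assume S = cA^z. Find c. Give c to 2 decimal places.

1.74

z = ln(S₂/S₁) / ln(A₂/A₁) = ln(6/4) / ln(664/79.2) = 0.4055 / 2.1263 = 0.1907
c = S₁ / A₁^z = 4 / 79.2^0.1907 = 4 / 2.302 = 1.738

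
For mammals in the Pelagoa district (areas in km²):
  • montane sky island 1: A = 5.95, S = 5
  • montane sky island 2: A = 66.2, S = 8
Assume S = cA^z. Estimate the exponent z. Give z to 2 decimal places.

0.20

Taking logs: ln S = ln c + z ln A, so z = (ln S₂ − ln S₁)/(ln A₂ − ln A₁).
z = ln(8/5) / ln(66.2/5.95) = ln(1.6) / ln(11.13) = 0.4700 / 2.4093 = 0.1951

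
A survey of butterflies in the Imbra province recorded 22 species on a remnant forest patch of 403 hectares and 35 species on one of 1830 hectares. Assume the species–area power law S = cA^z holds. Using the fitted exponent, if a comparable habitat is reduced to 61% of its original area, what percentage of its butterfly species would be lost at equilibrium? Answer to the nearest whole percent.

z = ln(35/22) / ln(1830/403) = 0.4643 / 1.5131 = 0.3069
S_new/S_old = (A_new/A_old)^z = 0.61^0.3069 = exp(0.3069 × -0.4943) = 0.8593
Fraction lost = 1 − 0.8593 = 0.1407

14%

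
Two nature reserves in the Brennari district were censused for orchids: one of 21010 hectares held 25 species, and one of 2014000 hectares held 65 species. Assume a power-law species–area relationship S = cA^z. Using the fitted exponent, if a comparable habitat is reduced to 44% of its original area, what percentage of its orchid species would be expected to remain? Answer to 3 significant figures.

84.2%

z = ln(65/25) / ln(2014000/21010) = 0.9555 / 4.5629 = 0.2094
S_new/S_old = (A_new/A_old)^z = 0.44^0.2094 = exp(0.2094 × -0.8210) = 0.842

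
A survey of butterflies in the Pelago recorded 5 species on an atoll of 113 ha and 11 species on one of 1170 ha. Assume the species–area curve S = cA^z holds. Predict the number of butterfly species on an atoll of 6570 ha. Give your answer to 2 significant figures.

20

z = ln(11/5) / ln(1170/113) = 0.7885 / 2.3374 = 0.3373
c = 5 / 113^0.3373 = 5 / 4.927 = 1.015
S₃ = 1.015 × 6570^0.3373 = 1.015 × 19.4 ≈ 19.69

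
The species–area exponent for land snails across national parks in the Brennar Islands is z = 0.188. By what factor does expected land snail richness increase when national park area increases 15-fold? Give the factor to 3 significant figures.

S₂/S₁ = (A₂/A₁)^z = 15^0.188
ln(S₂/S₁) = 0.188 × ln 15 = 0.188 × 2.7081 = 0.5091
S₂/S₁ = e^0.5091 ≈ 1.664

1.66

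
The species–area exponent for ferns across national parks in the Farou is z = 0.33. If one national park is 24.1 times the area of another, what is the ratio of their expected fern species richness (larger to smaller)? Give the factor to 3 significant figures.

2.86

S₂/S₁ = (A₂/A₁)^z = 24.1^0.33
ln(S₂/S₁) = 0.33 × ln 24.1 = 0.33 × 3.1822 = 1.0501
S₂/S₁ = e^1.0501 ≈ 2.858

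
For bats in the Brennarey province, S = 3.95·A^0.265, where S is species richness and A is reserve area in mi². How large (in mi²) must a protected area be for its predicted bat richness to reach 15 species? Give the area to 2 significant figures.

150 mi²

15 = 3.95 × A^0.265  ⇒  A^0.265 = 15/3.95 = 3.797
ln A = ln(3.797) / 0.265 = 1.3343 / 0.265 = 5.0352
A = e^5.0352 ≈ 153.7 mi²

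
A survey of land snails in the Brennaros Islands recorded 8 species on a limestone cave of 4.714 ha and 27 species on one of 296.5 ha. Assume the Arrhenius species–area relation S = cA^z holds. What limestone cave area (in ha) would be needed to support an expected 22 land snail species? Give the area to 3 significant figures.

z = ln(27/8) / ln(296.5/4.714) = 1.2164 / 4.1415 = 0.2937
c = 8 / 4.714^0.2937 = 8 / 1.577 = 5.074
A = (22/5.074)^(1/0.2937) ⇒ ln A = ln(4.336)/0.2937 = 4.9948
A = e^4.9948 ≈ 147.6 ha

148 ha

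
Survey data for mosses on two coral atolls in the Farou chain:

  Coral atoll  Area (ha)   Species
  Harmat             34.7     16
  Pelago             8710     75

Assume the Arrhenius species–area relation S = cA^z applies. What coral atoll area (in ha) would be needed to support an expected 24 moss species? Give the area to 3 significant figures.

148 ha

z = ln(75/16) / ln(8710/34.7) = 1.5449 / 5.5255 = 0.2796
c = 16 / 34.7^0.2796 = 16 / 2.696 = 5.935
A = (24/5.935)^(1/0.2796) ⇒ ln A = ln(4.044)/0.2796 = 4.9969
A = e^4.9969 ≈ 148 ha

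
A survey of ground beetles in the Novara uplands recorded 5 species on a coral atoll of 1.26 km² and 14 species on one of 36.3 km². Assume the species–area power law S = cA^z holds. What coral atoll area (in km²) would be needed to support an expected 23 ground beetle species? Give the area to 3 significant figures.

z = ln(14/5) / ln(36.3/1.26) = 1.0296 / 3.3607 = 0.3064
c = 5 / 1.26^0.3064 = 5 / 1.073 = 4.658
A = (23/4.658)^(1/0.3064) ⇒ ln A = ln(4.938)/0.3064 = 5.2122
A = e^5.2122 ≈ 183.5 km²

183 km²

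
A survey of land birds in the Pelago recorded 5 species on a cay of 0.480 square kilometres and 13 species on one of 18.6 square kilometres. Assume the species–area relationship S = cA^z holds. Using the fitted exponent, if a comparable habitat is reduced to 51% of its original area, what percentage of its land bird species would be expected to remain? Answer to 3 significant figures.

z = ln(13/5) / ln(18.6/0.48) = 0.9555 / 3.6571 = 0.2613
S_new/S_old = (A_new/A_old)^z = 0.51^0.2613 = exp(0.2613 × -0.6733) = 0.8387

83.9%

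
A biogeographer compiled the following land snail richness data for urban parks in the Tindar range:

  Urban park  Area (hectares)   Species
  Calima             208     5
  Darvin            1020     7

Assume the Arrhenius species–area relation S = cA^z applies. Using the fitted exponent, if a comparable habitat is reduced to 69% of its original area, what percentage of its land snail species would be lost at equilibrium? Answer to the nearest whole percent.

8%

z = ln(7/5) / ln(1020/208) = 0.3365 / 1.5900 = 0.2116
S_new/S_old = (A_new/A_old)^z = 0.69^0.2116 = exp(0.2116 × -0.3711) = 0.9245
Fraction lost = 1 − 0.9245 = 0.07552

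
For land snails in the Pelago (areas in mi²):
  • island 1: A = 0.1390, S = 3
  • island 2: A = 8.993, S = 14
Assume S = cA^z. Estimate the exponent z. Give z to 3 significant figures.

0.369

Taking logs: ln S = ln c + z ln A, so z = (ln S₂ − ln S₁)/(ln A₂ − ln A₁).
z = ln(14/3) / ln(8.993/0.139) = ln(4.667) / ln(64.7) = 1.5404 / 4.1697 = 0.3694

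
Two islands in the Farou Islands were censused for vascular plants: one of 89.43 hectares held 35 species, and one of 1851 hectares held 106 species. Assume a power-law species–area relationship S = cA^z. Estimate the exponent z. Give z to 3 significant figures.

Taking logs: ln S = ln c + z ln A, so z = (ln S₂ − ln S₁)/(ln A₂ − ln A₁).
z = ln(106/35) / ln(1851/89.43) = ln(3.029) / ln(20.7) = 1.1081 / 3.0300 = 0.3657

0.366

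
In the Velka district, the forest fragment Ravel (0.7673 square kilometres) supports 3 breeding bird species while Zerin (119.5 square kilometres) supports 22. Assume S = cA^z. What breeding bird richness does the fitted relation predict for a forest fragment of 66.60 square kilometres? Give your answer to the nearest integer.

17

z = ln(22/3) / ln(119.5/0.7673) = 1.9924 / 5.0482 = 0.3947
c = 3 / 0.7673^0.3947 = 3 / 0.9007 = 3.331
S₃ = 3.331 × 66.6^0.3947 = 3.331 × 5.244 ≈ 17.47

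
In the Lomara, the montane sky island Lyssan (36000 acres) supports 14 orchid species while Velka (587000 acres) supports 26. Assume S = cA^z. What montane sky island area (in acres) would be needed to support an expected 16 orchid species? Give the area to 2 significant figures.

z = ln(26/14) / ln(587000/36000) = 0.6190 / 2.7915 = 0.2218
c = 14 / 36000^0.2218 = 14 / 10.24 = 1.367
A = (16/1.367)^(1/0.2218) ⇒ ln A = ln(11.71)/0.2218 = 11.0934
A = e^11.0934 ≈ 65737 acres

66000 acres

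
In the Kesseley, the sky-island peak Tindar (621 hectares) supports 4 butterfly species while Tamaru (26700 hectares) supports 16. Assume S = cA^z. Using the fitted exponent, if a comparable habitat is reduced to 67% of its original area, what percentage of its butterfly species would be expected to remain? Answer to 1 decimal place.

86.3%

z = ln(16/4) / ln(26700/621) = 1.3863 / 3.7611 = 0.3686
S_new/S_old = (A_new/A_old)^z = 0.67^0.3686 = exp(0.3686 × -0.4005) = 0.8628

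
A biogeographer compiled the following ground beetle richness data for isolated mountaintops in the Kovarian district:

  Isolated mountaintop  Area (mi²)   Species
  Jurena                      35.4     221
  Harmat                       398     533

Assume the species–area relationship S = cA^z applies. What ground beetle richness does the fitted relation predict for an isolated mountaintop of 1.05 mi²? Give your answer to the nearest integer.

z = ln(533/221) / ln(398/35.4) = 0.8804 / 2.4197 = 0.3638
c = 221 / 35.4^0.3638 = 221 / 3.661 = 60.37
S₃ = 60.37 × 1.05^0.3638 = 60.37 × 1.018 ≈ 61.45

61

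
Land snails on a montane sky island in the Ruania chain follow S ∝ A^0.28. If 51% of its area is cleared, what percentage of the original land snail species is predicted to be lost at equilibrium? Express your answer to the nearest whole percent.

S_new/S_old = (A_new/A_old)^z = 0.49^0.28
= exp(0.28 × ln 0.49) = exp(0.28 × -0.7133) = exp(-0.1997) ≈ 0.8189
Fraction lost = 1 − 0.8189 = 0.1811

18%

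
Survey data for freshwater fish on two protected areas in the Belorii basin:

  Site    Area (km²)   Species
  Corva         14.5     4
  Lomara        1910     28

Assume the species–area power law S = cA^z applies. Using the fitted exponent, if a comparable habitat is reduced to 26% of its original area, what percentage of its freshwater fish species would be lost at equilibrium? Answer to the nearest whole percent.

z = ln(28/4) / ln(1910/14.5) = 1.9459 / 4.8807 = 0.3987
S_new/S_old = (A_new/A_old)^z = 0.26^0.3987 = exp(0.3987 × -1.3471) = 0.5845
Fraction lost = 1 − 0.5845 = 0.4155

42%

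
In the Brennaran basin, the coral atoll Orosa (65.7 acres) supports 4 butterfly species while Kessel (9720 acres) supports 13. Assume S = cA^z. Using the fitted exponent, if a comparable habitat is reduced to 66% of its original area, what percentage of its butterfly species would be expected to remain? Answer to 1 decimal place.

z = ln(13/4) / ln(9720/65.7) = 1.1787 / 4.9968 = 0.2359
S_new/S_old = (A_new/A_old)^z = 0.66^0.2359 = exp(0.2359 × -0.4155) = 0.9066

90.7%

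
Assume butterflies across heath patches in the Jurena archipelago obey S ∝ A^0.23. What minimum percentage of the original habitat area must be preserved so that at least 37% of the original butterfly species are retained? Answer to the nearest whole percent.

1%

Need (A_new/A_old)^0.23 = 0.37, so A_new/A_old = 0.37^(1/0.23) = 0.37^4.348
ln(A_new/A_old) = ln 0.37 / 0.23 = -0.9943 / 0.23 = -4.3228
A_new/A_old = e^-4.3228 ≈ 0.01326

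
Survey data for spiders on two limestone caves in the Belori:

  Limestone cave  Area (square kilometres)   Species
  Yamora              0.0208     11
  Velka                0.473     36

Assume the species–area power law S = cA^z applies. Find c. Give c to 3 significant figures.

z = ln(S₂/S₁) / ln(A₂/A₁) = ln(36/11) / ln(0.473/0.0208) = 1.1856 / 3.1241 = 0.3795
c = S₁ / A₁^z = 11 / 0.0208^0.3795 = 11 / 0.23 = 47.83

47.8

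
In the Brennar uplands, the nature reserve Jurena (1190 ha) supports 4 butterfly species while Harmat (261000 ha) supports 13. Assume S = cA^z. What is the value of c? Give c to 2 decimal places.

z = ln(S₂/S₁) / ln(A₂/A₁) = ln(13/4) / ln(261000/1190) = 1.1787 / 5.3906 = 0.2187
c = S₁ / A₁^z = 4 / 1190^0.2187 = 4 / 4.704 = 0.8503

0.85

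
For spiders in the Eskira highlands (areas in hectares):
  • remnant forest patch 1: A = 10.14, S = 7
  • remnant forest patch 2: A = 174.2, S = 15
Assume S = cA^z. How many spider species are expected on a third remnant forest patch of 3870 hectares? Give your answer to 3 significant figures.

34.4

z = ln(15/7) / ln(174.2/10.14) = 0.7621 / 2.8437 = 0.2680
c = 7 / 10.14^0.2680 = 7 / 1.86 = 3.762
S₃ = 3.762 × 3870^0.2680 = 3.762 × 9.152 ≈ 34.44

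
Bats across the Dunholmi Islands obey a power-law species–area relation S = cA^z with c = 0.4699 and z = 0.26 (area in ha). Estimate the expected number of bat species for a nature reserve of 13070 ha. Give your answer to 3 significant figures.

S = 0.4699 × 13070^0.26
ln S = ln 0.4699 + 0.26 × ln 13070 = -0.7552 + 0.26 × 9.4781 = 1.7091
S = e^1.7091 ≈ 5.524

5.52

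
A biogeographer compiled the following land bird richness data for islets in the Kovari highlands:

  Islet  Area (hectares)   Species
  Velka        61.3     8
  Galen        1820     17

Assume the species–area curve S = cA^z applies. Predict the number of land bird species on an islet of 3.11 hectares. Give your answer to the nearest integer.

z = ln(17/8) / ln(1820/61.3) = 0.7538 / 3.3908 = 0.2223
c = 8 / 61.3^0.2223 = 8 / 2.497 = 3.204
S₃ = 3.204 × 3.11^0.2223 = 3.204 × 1.287 ≈ 4.124

4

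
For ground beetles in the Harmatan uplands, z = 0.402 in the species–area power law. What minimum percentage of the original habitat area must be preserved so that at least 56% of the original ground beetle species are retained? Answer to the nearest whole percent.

Need (A_new/A_old)^0.402 = 0.56, so A_new/A_old = 0.56^(1/0.402) = 0.56^2.488
ln(A_new/A_old) = ln 0.56 / 0.402 = -0.5798 / 0.402 = -1.4423
A_new/A_old = e^-1.4423 ≈ 0.2364

24%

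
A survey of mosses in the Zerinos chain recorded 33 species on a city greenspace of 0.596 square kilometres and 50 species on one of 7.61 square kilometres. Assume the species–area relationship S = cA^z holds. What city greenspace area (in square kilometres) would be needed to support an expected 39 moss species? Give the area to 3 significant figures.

1.66 square kilometres

z = ln(50/33) / ln(7.61/0.596) = 0.4155 / 2.5470 = 0.1631
c = 33 / 0.596^0.1631 = 33 / 0.919 = 35.91
A = (39/35.91)^(1/0.1631) ⇒ ln A = ln(1.086)/0.1631 = 0.5065
A = e^0.5065 ≈ 1.659 square kilometres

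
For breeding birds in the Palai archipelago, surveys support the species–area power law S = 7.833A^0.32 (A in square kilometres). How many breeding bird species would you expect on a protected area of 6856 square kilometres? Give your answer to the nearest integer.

132

S = 7.833 × 6856^0.32
ln S = ln 7.833 + 0.32 × ln 6856 = 2.0583 + 0.32 × 8.8329 = 4.8849
S = e^4.8849 ≈ 132.3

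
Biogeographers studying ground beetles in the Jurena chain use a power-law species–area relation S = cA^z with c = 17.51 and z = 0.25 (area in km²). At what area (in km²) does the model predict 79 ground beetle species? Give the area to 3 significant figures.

79 = 17.51 × A^0.25  ⇒  A^0.25 = 79/17.51 = 4.512
ln A = ln(4.512) / 0.25 = 1.5067 / 0.25 = 6.0267
A = e^6.0267 ≈ 414.3 km²

414 km²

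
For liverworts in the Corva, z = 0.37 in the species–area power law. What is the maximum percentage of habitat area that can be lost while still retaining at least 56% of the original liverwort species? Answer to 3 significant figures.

Need (A_new/A_old)^0.37 = 0.56, so A_new/A_old = 0.56^(1/0.37) = 0.56^2.703
ln(A_new/A_old) = ln 0.56 / 0.37 = -0.5798 / 0.37 = -1.5671
A_new/A_old = e^-1.5671 ≈ 0.2087
Fraction that can be lost = 1 − 0.2087 = 0.7913

79.1%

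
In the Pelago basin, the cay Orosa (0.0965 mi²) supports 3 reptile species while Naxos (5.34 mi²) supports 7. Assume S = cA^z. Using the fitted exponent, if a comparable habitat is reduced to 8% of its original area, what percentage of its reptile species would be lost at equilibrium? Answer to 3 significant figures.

z = ln(7/3) / ln(5.34/0.0965) = 0.8473 / 4.0134 = 0.2111
S_new/S_old = (A_new/A_old)^z = 0.08^0.2111 = exp(0.2111 × -2.5257) = 0.5867
Fraction lost = 1 − 0.5867 = 0.4133

41.3%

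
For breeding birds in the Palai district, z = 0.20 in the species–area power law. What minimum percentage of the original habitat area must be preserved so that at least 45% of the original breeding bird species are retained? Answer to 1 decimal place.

1.8%

Need (A_new/A_old)^0.2 = 0.45, so A_new/A_old = 0.45^(1/0.2) = 0.45^5
ln(A_new/A_old) = ln 0.45 / 0.2 = -0.7985 / 0.2 = -3.9925
A_new/A_old = e^-3.9925 ≈ 0.01845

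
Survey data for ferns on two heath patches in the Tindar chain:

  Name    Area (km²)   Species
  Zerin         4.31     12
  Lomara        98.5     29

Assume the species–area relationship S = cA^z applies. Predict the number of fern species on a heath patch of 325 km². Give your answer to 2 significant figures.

z = ln(29/12) / ln(98.5/4.31) = 0.8824 / 3.1291 = 0.2820
c = 12 / 4.31^0.2820 = 12 / 1.51 = 7.948
S₃ = 7.948 × 325^0.2820 = 7.948 × 5.109 ≈ 40.61

41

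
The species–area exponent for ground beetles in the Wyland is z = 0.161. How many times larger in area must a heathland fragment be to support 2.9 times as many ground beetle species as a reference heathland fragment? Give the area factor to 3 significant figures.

745

(A₂/A₁)^0.161 = 2.9, so A₂/A₁ = 2.9^(1/0.161) = 2.9^6.211
ln(A₂/A₁) = ln 2.9 / 0.161 = 1.0647 / 0.161 = 6.6131
A₂/A₁ = e^6.6131 ≈ 744.8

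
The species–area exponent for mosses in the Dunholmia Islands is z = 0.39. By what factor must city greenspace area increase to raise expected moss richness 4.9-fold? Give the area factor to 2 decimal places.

58.85

(A₂/A₁)^0.39 = 4.9, so A₂/A₁ = 4.9^(1/0.39) = 4.9^2.564
ln(A₂/A₁) = ln 4.9 / 0.39 = 1.5892 / 0.39 = 4.0750
A₂/A₁ = e^4.0750 ≈ 58.85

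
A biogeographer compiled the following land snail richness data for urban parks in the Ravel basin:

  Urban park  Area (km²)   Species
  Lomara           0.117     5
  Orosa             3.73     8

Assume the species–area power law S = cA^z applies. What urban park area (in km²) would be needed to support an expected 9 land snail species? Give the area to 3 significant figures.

8.88 km²

z = ln(8/5) / ln(3.73/0.117) = 0.4700 / 3.4620 = 0.1358
c = 5 / 0.117^0.1358 = 5 / 0.7473 = 6.691
A = (9/6.691)^(1/0.1358) ⇒ ln A = ln(1.345)/0.1358 = 2.1840
A = e^2.1840 ≈ 8.882 km²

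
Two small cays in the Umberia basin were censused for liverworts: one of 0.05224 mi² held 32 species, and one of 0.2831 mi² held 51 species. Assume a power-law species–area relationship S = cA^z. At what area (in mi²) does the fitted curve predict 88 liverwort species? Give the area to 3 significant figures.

z = ln(51/32) / ln(0.2831/0.05224) = 0.4661 / 1.6900 = 0.2758
c = 32 / 0.05224^0.2758 = 32 / 0.443 = 72.23
A = (88/72.23)^(1/0.2758) ⇒ ln A = ln(1.218)/0.2758 = 0.7160
A = e^0.7160 ≈ 2.046 mi²

2.05 mi²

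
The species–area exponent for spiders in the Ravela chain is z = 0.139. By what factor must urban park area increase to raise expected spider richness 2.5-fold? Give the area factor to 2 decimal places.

729.25

(A₂/A₁)^0.139 = 2.5, so A₂/A₁ = 2.5^(1/0.139) = 2.5^7.194
ln(A₂/A₁) = ln 2.5 / 0.139 = 0.9163 / 0.139 = 6.5920
A₂/A₁ = e^6.5920 ≈ 729.3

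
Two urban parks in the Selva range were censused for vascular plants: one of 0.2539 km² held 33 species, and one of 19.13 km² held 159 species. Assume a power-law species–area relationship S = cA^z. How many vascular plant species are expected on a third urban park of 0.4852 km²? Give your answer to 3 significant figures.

z = ln(159/33) / ln(19.13/0.2539) = 1.5724 / 4.3221 = 0.3638
c = 33 / 0.2539^0.3638 = 33 / 0.6073 = 54.34
S₃ = 54.34 × 0.4852^0.3638 = 54.34 × 0.7687 ≈ 41.77

41.8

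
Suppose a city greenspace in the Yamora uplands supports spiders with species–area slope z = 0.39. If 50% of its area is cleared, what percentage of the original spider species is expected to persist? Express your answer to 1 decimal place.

S_new/S_old = (A_new/A_old)^z = 0.5^0.39
= exp(0.39 × ln 0.5) = exp(0.39 × -0.6931) = exp(-0.2703) ≈ 0.7631

76.3%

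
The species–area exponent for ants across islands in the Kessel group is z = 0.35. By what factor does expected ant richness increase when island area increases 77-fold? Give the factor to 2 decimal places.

S₂/S₁ = (A₂/A₁)^z = 77^0.35
ln(S₂/S₁) = 0.35 × ln 77 = 0.35 × 4.3438 = 1.5203
S₂/S₁ = e^1.5203 ≈ 4.574

4.57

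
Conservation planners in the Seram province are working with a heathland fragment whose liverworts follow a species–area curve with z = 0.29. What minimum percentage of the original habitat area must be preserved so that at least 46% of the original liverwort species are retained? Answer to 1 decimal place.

6.9%

Need (A_new/A_old)^0.29 = 0.46, so A_new/A_old = 0.46^(1/0.29) = 0.46^3.448
ln(A_new/A_old) = ln 0.46 / 0.29 = -0.7765 / 0.29 = -2.6777
A_new/A_old = e^-2.6777 ≈ 0.06872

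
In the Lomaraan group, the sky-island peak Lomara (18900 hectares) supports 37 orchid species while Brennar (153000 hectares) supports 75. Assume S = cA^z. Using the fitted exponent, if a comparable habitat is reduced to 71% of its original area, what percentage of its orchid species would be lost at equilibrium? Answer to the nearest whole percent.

z = ln(75/37) / ln(153000/18900) = 0.7066 / 2.0913 = 0.3379
S_new/S_old = (A_new/A_old)^z = 0.71^0.3379 = exp(0.3379 × -0.3425) = 0.8907
Fraction lost = 1 − 0.8907 = 0.1093

11%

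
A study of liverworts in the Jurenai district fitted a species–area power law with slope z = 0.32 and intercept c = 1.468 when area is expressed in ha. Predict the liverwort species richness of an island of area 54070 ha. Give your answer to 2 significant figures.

48

S = 1.468 × 54070^0.32
ln S = ln 1.468 + 0.32 × ln 54070 = 0.3839 + 0.32 × 10.8980 = 3.8713
S = e^3.8713 ≈ 48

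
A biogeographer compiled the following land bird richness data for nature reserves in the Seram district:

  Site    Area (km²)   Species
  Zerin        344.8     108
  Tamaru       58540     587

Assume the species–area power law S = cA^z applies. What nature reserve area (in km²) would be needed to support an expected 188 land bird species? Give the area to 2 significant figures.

1900 km²

z = ln(587/108) / ln(58540/344.8) = 1.6929 / 5.1345 = 0.3297
c = 108 / 344.8^0.3297 = 108 / 6.865 = 15.73
A = (188/15.73)^(1/0.3297) ⇒ ln A = ln(11.95)/0.3297 = 7.5242
A = e^7.5242 ≈ 1852 km²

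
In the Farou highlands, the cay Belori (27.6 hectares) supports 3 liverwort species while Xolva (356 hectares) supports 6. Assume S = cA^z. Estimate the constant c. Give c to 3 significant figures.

1.22

z = ln(S₂/S₁) / ln(A₂/A₁) = ln(6/3) / ln(356/27.6) = 0.6931 / 2.5571 = 0.2711
c = S₁ / A₁^z = 3 / 27.6^0.2711 = 3 / 2.458 = 1.221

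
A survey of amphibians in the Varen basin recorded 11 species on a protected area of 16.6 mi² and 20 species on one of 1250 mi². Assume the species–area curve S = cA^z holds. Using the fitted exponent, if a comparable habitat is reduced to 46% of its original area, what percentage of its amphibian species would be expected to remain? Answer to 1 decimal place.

z = ln(20/11) / ln(1250/16.6) = 0.5978 / 4.3215 = 0.1383
S_new/S_old = (A_new/A_old)^z = 0.46^0.1383 = exp(0.1383 × -0.7765) = 0.8981

89.8%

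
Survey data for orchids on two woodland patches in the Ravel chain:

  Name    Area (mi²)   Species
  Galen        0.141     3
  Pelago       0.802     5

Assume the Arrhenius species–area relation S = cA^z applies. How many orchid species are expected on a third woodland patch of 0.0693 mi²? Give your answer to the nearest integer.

2

z = ln(5/3) / ln(0.802/0.141) = 0.5108 / 1.7383 = 0.2939
c = 3 / 0.141^0.2939 = 3 / 0.5623 = 5.335
S₃ = 5.335 × 0.0693^0.2939 = 5.335 × 0.4564 ≈ 2.435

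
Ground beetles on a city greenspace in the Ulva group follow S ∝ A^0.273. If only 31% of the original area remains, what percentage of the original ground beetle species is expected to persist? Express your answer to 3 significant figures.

S_new/S_old = (A_new/A_old)^z = 0.31^0.273
= exp(0.273 × ln 0.31) = exp(0.273 × -1.1712) = exp(-0.3197) ≈ 0.7263

72.6%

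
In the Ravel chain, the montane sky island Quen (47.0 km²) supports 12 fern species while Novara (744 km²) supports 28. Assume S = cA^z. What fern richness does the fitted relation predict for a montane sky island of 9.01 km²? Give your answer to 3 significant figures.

7.23

z = ln(28/12) / ln(744/47) = 0.8473 / 2.7619 = 0.3068
c = 12 / 47^0.3068 = 12 / 3.258 = 3.683
S₃ = 3.683 × 9.01^0.3068 = 3.683 × 1.963 ≈ 7.229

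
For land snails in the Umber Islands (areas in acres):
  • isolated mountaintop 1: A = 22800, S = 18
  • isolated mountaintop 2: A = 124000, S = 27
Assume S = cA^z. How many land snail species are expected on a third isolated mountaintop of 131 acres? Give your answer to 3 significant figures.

5.23

z = ln(27/18) / ln(124000/22800) = 0.4055 / 1.6935 = 0.2394
c = 18 / 22800^0.2394 = 18 / 11.05 = 1.629
S₃ = 1.629 × 131^0.2394 = 1.629 × 3.213 ≈ 5.234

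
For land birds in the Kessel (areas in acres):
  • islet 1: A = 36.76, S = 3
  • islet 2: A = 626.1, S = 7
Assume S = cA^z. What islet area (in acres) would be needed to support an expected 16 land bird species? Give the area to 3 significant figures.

z = ln(7/3) / ln(626.1/36.76) = 0.8473 / 2.8351 = 0.2989
c = 3 / 36.76^0.2989 = 3 / 2.936 = 1.022
A = (16/1.022)^(1/0.2989) ⇒ ln A = ln(15.66)/0.2989 = 9.2056
A = e^9.2056 ≈ 9953 acres

9950 acres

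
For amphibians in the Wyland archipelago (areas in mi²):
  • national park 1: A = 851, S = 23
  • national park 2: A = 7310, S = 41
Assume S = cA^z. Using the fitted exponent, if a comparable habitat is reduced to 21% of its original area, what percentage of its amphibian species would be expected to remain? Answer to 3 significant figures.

65.7%

z = ln(41/23) / ln(7310/851) = 0.5781 / 2.1506 = 0.2688
S_new/S_old = (A_new/A_old)^z = 0.21^0.2688 = exp(0.2688 × -1.5606) = 0.6574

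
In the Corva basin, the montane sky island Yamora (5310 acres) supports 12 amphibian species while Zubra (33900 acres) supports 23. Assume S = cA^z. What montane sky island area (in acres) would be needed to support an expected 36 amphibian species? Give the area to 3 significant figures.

122000 acres

z = ln(23/12) / ln(33900/5310) = 0.6506 / 1.8538 = 0.3509
c = 12 / 5310^0.3509 = 12 / 20.29 = 0.5914
A = (36/0.5914)^(1/0.3509) ⇒ ln A = ln(60.87)/0.3509 = 11.7078
A = e^11.7078 ≈ 121516 acres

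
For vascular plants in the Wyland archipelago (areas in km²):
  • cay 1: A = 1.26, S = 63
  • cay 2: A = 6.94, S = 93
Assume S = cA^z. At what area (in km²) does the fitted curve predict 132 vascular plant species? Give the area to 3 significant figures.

32.2 km²

z = ln(93/63) / ln(6.94/1.26) = 0.3895 / 1.7062 = 0.2283
c = 63 / 1.26^0.2283 = 63 / 1.054 = 59.76
A = (132/59.76)^(1/0.2283) ⇒ ln A = ln(2.209)/0.2283 = 3.4715
A = e^3.4715 ≈ 32.18 km²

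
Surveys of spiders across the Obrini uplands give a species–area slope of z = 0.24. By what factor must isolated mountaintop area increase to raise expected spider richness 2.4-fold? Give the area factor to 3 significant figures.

38.4

(A₂/A₁)^0.24 = 2.4, so A₂/A₁ = 2.4^(1/0.24) = 2.4^4.167
ln(A₂/A₁) = ln 2.4 / 0.24 = 0.8755 / 0.24 = 3.6478
A₂/A₁ = e^3.6478 ≈ 38.39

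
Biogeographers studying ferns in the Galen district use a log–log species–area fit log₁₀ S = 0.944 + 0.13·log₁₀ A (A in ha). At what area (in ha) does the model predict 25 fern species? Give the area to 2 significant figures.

25 = 8.79 × A^0.13  ⇒  A^0.13 = 25/8.79 = 2.844
ln A = ln(2.844) / 0.13 = 1.0452 / 0.13 = 8.0403
A = e^8.0403 ≈ 3103 ha

3100 ha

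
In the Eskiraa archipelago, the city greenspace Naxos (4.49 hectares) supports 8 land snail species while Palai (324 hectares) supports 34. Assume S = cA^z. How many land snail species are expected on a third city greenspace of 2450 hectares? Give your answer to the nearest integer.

z = ln(34/8) / ln(324/4.49) = 1.4469 / 4.2789 = 0.3382
c = 8 / 4.49^0.3382 = 8 / 1.662 = 4.814
S₃ = 4.814 × 2450^0.3382 = 4.814 × 14 ≈ 67.39

67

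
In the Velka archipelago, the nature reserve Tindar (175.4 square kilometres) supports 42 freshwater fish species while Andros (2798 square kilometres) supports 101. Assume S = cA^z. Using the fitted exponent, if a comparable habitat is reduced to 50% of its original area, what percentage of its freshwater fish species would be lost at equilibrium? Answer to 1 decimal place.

z = ln(101/42) / ln(2798/175.4) = 0.8775 / 2.7696 = 0.3168
S_new/S_old = (A_new/A_old)^z = 0.5^0.3168 = exp(0.3168 × -0.6931) = 0.8028
Fraction lost = 1 − 0.8028 = 0.1972

19.7%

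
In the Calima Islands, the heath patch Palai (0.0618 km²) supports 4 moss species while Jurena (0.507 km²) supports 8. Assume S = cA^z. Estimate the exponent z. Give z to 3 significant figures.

0.329

Taking logs: ln S = ln c + z ln A, so z = (ln S₂ − ln S₁)/(ln A₂ − ln A₁).
z = ln(8/4) / ln(0.507/0.0618) = ln(2) / ln(8.204) = 0.6931 / 2.1046 = 0.3293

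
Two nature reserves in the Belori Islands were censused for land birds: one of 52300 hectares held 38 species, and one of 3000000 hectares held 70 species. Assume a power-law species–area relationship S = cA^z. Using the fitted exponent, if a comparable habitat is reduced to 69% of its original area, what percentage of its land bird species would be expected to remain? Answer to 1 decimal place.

z = ln(70/38) / ln(3000000/52300) = 0.6109 / 4.0494 = 0.1509
S_new/S_old = (A_new/A_old)^z = 0.69^0.1509 = exp(0.1509 × -0.3711) = 0.9456

94.6%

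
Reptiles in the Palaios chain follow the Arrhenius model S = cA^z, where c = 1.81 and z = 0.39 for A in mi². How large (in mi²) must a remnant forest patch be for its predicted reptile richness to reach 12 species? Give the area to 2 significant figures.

12 = 1.81 × A^0.39  ⇒  A^0.39 = 12/1.81 = 6.63
ln A = ln(6.63) / 0.39 = 1.8916 / 0.39 = 4.8502
A = e^4.8502 ≈ 127.8 mi²

130 mi²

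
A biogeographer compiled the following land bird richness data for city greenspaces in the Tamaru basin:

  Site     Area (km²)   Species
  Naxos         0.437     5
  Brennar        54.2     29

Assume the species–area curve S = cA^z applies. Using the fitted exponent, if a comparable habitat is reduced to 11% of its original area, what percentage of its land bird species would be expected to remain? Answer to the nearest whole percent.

45%

z = ln(29/5) / ln(54.2/0.437) = 1.7579 / 4.8205 = 0.3647
S_new/S_old = (A_new/A_old)^z = 0.11^0.3647 = exp(0.3647 × -2.2073) = 0.4471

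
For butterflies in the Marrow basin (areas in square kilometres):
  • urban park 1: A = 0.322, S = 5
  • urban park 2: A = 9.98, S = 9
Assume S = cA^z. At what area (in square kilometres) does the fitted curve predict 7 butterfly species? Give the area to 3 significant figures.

z = ln(9/5) / ln(9.98/0.322) = 0.5878 / 3.4338 = 0.1712
c = 5 / 0.322^0.1712 = 5 / 0.8237 = 6.07
A = (7/6.07)^(1/0.1712) ⇒ ln A = ln(1.153)/0.1712 = 0.8324
A = e^0.8324 ≈ 2.299 square kilometres

2.30 square kilometres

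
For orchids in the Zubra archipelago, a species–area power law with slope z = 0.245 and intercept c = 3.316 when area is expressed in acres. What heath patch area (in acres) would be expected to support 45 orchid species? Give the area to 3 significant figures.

45 = 3.316 × A^0.245  ⇒  A^0.245 = 45/3.316 = 13.57
ln A = ln(13.57) / 0.245 = 2.6079 / 0.245 = 10.6445
A = e^10.6445 ≈ 41961 acres

42000 acres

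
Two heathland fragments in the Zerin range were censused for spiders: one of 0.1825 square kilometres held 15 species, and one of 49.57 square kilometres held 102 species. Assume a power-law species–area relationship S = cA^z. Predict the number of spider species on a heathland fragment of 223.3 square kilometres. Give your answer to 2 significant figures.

z = ln(102/15) / ln(49.57/0.1825) = 1.9169 / 5.6044 = 0.3420
c = 15 / 0.1825^0.3420 = 15 / 0.5589 = 26.84
S₃ = 26.84 × 223.3^0.3420 = 26.84 × 6.359 ≈ 170.7

170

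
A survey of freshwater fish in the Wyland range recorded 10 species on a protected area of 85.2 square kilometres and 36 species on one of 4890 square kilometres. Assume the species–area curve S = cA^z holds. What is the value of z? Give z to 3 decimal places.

0.316

Taking logs: ln S = ln c + z ln A, so z = (ln S₂ − ln S₁)/(ln A₂ − ln A₁).
z = ln(36/10) / ln(4890/85.2) = ln(3.6) / ln(57.39) = 1.2809 / 4.0499 = 0.3163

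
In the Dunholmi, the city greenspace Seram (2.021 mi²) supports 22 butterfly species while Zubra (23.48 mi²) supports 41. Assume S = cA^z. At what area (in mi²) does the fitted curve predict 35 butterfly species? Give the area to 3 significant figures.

12.6 mi²

z = ln(41/22) / ln(23.48/2.021) = 0.6225 / 2.4526 = 0.2538
c = 22 / 2.021^0.2538 = 22 / 1.196 = 18.4
A = (35/18.4)^(1/0.2538) ⇒ ln A = ln(1.902)/0.2538 = 2.5328
A = e^2.5328 ≈ 12.59 mi²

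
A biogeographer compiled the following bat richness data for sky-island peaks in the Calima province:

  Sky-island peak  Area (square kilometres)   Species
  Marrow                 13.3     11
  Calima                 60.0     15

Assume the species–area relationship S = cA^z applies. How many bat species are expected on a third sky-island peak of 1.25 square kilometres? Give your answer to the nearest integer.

7

z = ln(15/11) / ln(60/13.3) = 0.3102 / 1.5066 = 0.2059
c = 11 / 13.3^0.2059 = 11 / 1.704 = 6.457
S₃ = 6.457 × 1.25^0.2059 = 6.457 × 1.047 ≈ 6.761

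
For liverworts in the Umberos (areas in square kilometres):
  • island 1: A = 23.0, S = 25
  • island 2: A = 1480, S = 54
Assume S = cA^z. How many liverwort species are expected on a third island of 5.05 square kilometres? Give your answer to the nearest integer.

z = ln(54/25) / ln(1480/23) = 0.7701 / 4.1643 = 0.1849
c = 25 / 23^0.1849 = 25 / 1.786 = 14
S₃ = 14 × 5.05^0.1849 = 14 × 1.349 ≈ 18.89

19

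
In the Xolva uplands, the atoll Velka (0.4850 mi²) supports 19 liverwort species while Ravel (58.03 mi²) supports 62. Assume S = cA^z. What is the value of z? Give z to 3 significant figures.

Taking logs: ln S = ln c + z ln A, so z = (ln S₂ − ln S₁)/(ln A₂ − ln A₁).
z = ln(62/19) / ln(58.03/0.485) = ln(3.263) / ln(119.6) = 1.1827 / 4.7846 = 0.2472

0.247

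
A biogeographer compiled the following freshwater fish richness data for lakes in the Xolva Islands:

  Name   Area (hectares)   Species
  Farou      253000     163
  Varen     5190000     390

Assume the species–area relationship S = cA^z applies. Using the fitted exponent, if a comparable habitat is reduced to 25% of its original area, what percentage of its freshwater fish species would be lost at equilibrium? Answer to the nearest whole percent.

33%

z = ln(390/163) / ln(5190000/253000) = 0.8724 / 3.0211 = 0.2888
S_new/S_old = (A_new/A_old)^z = 0.25^0.2888 = exp(0.2888 × -1.3863) = 0.6701
Fraction lost = 1 − 0.6701 = 0.3299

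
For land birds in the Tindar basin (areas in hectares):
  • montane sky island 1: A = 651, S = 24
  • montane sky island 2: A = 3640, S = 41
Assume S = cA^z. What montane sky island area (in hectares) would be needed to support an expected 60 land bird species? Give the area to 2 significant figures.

z = ln(41/24) / ln(3640/651) = 0.5355 / 1.7212 = 0.3111
c = 24 / 651^0.3111 = 24 / 7.505 = 3.198
A = (60/3.198)^(1/0.3111) ⇒ ln A = ln(18.76)/0.3111 = 9.4236
A = e^9.4236 ≈ 12377 hectares

12000 hectares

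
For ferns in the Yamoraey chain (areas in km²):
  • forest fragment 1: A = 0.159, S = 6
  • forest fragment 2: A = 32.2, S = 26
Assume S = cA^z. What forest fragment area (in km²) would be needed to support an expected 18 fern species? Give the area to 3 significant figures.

z = ln(26/6) / ln(32.2/0.159) = 1.4663 / 5.3108 = 0.2761
c = 6 / 0.159^0.2761 = 6 / 0.6019 = 9.969
A = (18/9.969)^(1/0.2761) ⇒ ln A = ln(1.806)/0.2761 = 2.1401
A = e^2.1401 ≈ 8.501 km²

8.50 km²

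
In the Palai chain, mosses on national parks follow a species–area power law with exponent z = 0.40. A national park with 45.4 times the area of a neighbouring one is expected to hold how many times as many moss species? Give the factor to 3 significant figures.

S₂/S₁ = (A₂/A₁)^z = 45.4^0.4
ln(S₂/S₁) = 0.4 × ln 45.4 = 0.4 × 3.8155 = 1.5262
S₂/S₁ = e^1.5262 ≈ 4.601

4.60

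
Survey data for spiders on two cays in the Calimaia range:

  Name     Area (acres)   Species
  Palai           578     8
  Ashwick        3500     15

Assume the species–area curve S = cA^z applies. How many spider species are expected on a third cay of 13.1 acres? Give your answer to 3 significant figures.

z = ln(15/8) / ln(3500/578) = 0.6286 / 1.8009 = 0.3490
c = 8 / 578^0.3490 = 8 / 9.205 = 0.8691
S₃ = 0.8691 × 13.1^0.3490 = 0.8691 × 2.455 ≈ 2.133

2.13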